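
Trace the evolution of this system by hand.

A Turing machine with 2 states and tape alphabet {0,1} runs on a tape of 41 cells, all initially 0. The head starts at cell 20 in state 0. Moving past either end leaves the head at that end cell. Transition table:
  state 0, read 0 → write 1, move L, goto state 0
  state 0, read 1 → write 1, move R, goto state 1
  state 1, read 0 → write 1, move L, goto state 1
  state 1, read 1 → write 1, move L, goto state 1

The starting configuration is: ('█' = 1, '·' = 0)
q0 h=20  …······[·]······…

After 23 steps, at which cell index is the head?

0

k=0  q0 h=20  …······[·]······…
k=1  q0 h=19  …······[·]█·····…
k=2  q0 h=18  …······[·]██····…
k=3  q0 h=17  …······[·]███···…
k=4  q0 h=16  …······[·]████··…
k=5  q0 h=15  …······[·]█████·…
k=6  q0 h=14  …······[·]██████…
k=7  q0 h=13  …······[·]██████…
k=8  q0 h=12  …······[·]██████…
k=9  q0 h=11  …······[·]██████…
k=10  q0 h=10  …······[·]██████…
k=11  q0 h= 9  …······[·]██████…
k=12  q0 h= 8  …······[·]██████…
k=13  q0 h= 7  …······[·]██████…
k=14  q0 h= 6  |······[·]██████…
k=15  q0 h= 5  |·····[·]██████…
k=16  q0 h= 4  |····[·]██████…
k=17  q0 h= 3  |···[·]██████…
k=18  q0 h= 2  |··[·]██████…
k=19  q0 h= 1  |·[·]██████…
k=20  q0 h= 0  |[·]██████…
k=21  q0 h= 0  |[█]██████…
k=22  q1 h= 1  |█[█]██████…
k=23  q1 h= 0  |[█]██████…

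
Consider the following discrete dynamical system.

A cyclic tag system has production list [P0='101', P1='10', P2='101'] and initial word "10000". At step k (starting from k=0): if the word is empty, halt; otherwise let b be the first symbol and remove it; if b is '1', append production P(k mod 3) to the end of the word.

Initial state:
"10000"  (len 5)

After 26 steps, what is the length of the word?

16

k=0  "10000"  (len 5)
k=1  "0000101"  (len 7)
k=2  "000101"  (len 6)
k=3  "00101"  (len 5)
k=4  "0101"  (len 4)
k=5  "101"  (len 3)
k=6  "01101"  (len 5)
k=7  "1101"  (len 4)
k=8  "10110"  (len 5)
k=9  "0110101"  (len 7)
k=10  "110101"  (len 6)
k=11  "1010110"  (len 7)
k=12  "010110101"  (len 9)
k=13  "10110101"  (len 8)
k=14  "011010110"  (len 9)
k=15  "11010110"  (len 8)
k=16  "1010110101"  (len 10)
k=17  "01011010110"  (len 11)
k=18  "1011010110"  (len 10)
k=19  "011010110101"  (len 12)
k=20  "11010110101"  (len 11)
k=21  "1010110101101"  (len 13)
k=22  "010110101101101"  (len 15)
k=23  "10110101101101"  (len 14)
k=24  "0110101101101101"  (len 16)
k=25  "110101101101101"  (len 15)
k=26  "1010110110110110"  (len 16)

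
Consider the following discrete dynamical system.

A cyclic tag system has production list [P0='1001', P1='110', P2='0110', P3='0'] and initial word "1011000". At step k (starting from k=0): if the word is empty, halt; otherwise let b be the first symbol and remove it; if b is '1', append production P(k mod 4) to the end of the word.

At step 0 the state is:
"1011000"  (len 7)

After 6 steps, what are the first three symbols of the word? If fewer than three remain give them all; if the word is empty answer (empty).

010

t=0: "1011000"  (len 7)
t=1: "0110001001"  (len 10)
t=2: "110001001"  (len 9)
t=3: "100010010110"  (len 12)
t=4: "000100101100"  (len 12)
t=5: "00100101100"  (len 11)
t=6: "0100101100"  (len 10)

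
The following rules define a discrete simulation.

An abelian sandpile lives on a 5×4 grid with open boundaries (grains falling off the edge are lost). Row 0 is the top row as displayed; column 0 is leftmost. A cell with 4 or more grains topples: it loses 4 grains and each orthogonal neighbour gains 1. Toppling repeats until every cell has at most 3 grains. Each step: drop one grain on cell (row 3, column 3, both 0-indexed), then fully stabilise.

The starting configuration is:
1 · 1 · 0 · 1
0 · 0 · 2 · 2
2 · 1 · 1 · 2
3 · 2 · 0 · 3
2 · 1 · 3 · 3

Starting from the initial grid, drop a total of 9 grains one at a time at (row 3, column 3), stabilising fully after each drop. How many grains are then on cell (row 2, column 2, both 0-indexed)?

t=0: 1 · 1 · 0 · 1
0 · 0 · 2 · 2
2 · 1 · 1 · 2
3 · 2 · 0 · 3
2 · 1 · 3 · 3
t=1: 1 · 1 · 0 · 1
0 · 0 · 2 · 2
2 · 1 · 1 · 3
3 · 2 · 2 · 1
2 · 2 · 0 · 1
t=2: 1 · 1 · 0 · 1
0 · 0 · 2 · 2
2 · 1 · 1 · 3
3 · 2 · 2 · 2
2 · 2 · 0 · 1
t=3: 1 · 1 · 0 · 1
0 · 0 · 2 · 2
2 · 1 · 1 · 3
3 · 2 · 2 · 3
2 · 2 · 0 · 1
t=4: 1 · 1 · 0 · 1
0 · 0 · 2 · 3
2 · 1 · 2 · 0
3 · 2 · 3 · 1
2 · 2 · 0 · 2
t=5: 1 · 1 · 0 · 1
0 · 0 · 2 · 3
2 · 1 · 2 · 0
3 · 2 · 3 · 2
2 · 2 · 0 · 2
t=6: 1 · 1 · 0 · 1
0 · 0 · 2 · 3
2 · 1 · 2 · 0
3 · 2 · 3 · 3
2 · 2 · 0 · 2
t=7: 1 · 1 · 0 · 1
0 · 0 · 2 · 3
2 · 1 · 3 · 1
3 · 3 · 0 · 1
2 · 2 · 1 · 3
t=8: 1 · 1 · 0 · 1
0 · 0 · 2 · 3
2 · 1 · 3 · 1
3 · 3 · 0 · 2
2 · 2 · 1 · 3
t=9: 1 · 1 · 0 · 1
0 · 0 · 2 · 3
2 · 1 · 3 · 1
3 · 3 · 0 · 3
2 · 2 · 1 · 3

3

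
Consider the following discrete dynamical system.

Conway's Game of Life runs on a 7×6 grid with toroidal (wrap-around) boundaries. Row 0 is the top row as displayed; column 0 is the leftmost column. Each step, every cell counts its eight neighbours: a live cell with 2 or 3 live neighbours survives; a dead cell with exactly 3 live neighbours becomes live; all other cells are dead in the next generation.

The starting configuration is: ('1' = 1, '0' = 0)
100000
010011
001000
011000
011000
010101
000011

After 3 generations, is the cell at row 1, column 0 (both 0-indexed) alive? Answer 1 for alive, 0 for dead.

0

0) 100000
010011
001000
011000
011000
010101
000011
1) 100000
110001
101100
000100
000100
010101
000011
2) 010010
001001
101111
000110
000100
101101
000011
3) 100110
001000
111000
000000
000001
101101
011000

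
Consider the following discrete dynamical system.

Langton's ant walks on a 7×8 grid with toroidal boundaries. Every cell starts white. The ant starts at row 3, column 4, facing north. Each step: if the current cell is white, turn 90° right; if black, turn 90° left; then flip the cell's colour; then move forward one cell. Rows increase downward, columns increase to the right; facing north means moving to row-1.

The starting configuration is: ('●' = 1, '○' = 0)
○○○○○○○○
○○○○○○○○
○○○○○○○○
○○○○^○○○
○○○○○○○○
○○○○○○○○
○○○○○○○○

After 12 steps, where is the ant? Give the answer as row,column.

0) ○○○○○○○○
○○○○○○○○
○○○○○○○○
○○○○^○○○
○○○○○○○○
○○○○○○○○
○○○○○○○○
1) ○○○○○○○○
○○○○○○○○
○○○○○○○○
○○○○●>○○
○○○○○○○○
○○○○○○○○
○○○○○○○○
2) ○○○○○○○○
○○○○○○○○
○○○○○○○○
○○○○●●○○
○○○○○v○○
○○○○○○○○
○○○○○○○○
3) ○○○○○○○○
○○○○○○○○
○○○○○○○○
○○○○●●○○
○○○○<●○○
○○○○○○○○
○○○○○○○○
4) ○○○○○○○○
○○○○○○○○
○○○○○○○○
○○○○^●○○
○○○○●●○○
○○○○○○○○
○○○○○○○○
5) ○○○○○○○○
○○○○○○○○
○○○○○○○○
○○○<○●○○
○○○○●●○○
○○○○○○○○
○○○○○○○○
6) ○○○○○○○○
○○○○○○○○
○○○^○○○○
○○○●○●○○
○○○○●●○○
○○○○○○○○
○○○○○○○○
7) ○○○○○○○○
○○○○○○○○
○○○●>○○○
○○○●○●○○
○○○○●●○○
○○○○○○○○
○○○○○○○○
8) ○○○○○○○○
○○○○○○○○
○○○●●○○○
○○○●v●○○
○○○○●●○○
○○○○○○○○
○○○○○○○○
9) ○○○○○○○○
○○○○○○○○
○○○●●○○○
○○○<●●○○
○○○○●●○○
○○○○○○○○
○○○○○○○○
10) ○○○○○○○○
○○○○○○○○
○○○●●○○○
○○○○●●○○
○○○v●●○○
○○○○○○○○
○○○○○○○○
11) ○○○○○○○○
○○○○○○○○
○○○●●○○○
○○○○●●○○
○○<●●●○○
○○○○○○○○
○○○○○○○○
12) ○○○○○○○○
○○○○○○○○
○○○●●○○○
○○^○●●○○
○○●●●●○○
○○○○○○○○
○○○○○○○○

3,2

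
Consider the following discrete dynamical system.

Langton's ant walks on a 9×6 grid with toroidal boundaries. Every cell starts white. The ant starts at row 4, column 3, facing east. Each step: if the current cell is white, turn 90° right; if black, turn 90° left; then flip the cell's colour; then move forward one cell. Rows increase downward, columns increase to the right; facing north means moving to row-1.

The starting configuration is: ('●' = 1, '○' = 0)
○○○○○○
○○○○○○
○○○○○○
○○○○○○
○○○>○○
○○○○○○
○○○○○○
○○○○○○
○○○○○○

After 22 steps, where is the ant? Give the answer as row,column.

1,2

step 0: ○○○○○○
○○○○○○
○○○○○○
○○○○○○
○○○>○○
○○○○○○
○○○○○○
○○○○○○
○○○○○○
step 1: ○○○○○○
○○○○○○
○○○○○○
○○○○○○
○○○●○○
○○○v○○
○○○○○○
○○○○○○
○○○○○○
step 2: ○○○○○○
○○○○○○
○○○○○○
○○○○○○
○○○●○○
○○<●○○
○○○○○○
○○○○○○
○○○○○○
step 3: ○○○○○○
○○○○○○
○○○○○○
○○○○○○
○○^●○○
○○●●○○
○○○○○○
○○○○○○
○○○○○○
step 4: ○○○○○○
○○○○○○
○○○○○○
○○○○○○
○○●>○○
○○●●○○
○○○○○○
○○○○○○
○○○○○○
step 5: ○○○○○○
○○○○○○
○○○○○○
○○○^○○
○○●○○○
○○●●○○
○○○○○○
○○○○○○
○○○○○○
step 6: ○○○○○○
○○○○○○
○○○○○○
○○○●>○
○○●○○○
○○●●○○
○○○○○○
○○○○○○
○○○○○○
step 7: ○○○○○○
○○○○○○
○○○○○○
○○○●●○
○○●○v○
○○●●○○
○○○○○○
○○○○○○
○○○○○○
step 8: ○○○○○○
○○○○○○
○○○○○○
○○○●●○
○○●<●○
○○●●○○
○○○○○○
○○○○○○
○○○○○○
step 9: ○○○○○○
○○○○○○
○○○○○○
○○○^●○
○○●●●○
○○●●○○
○○○○○○
○○○○○○
○○○○○○
step 10: ○○○○○○
○○○○○○
○○○○○○
○○<○●○
○○●●●○
○○●●○○
○○○○○○
○○○○○○
○○○○○○
step 11: ○○○○○○
○○○○○○
○○^○○○
○○●○●○
○○●●●○
○○●●○○
○○○○○○
○○○○○○
○○○○○○
step 12: ○○○○○○
○○○○○○
○○●>○○
○○●○●○
○○●●●○
○○●●○○
○○○○○○
○○○○○○
○○○○○○
step 13: ○○○○○○
○○○○○○
○○●●○○
○○●v●○
○○●●●○
○○●●○○
○○○○○○
○○○○○○
○○○○○○
step 14: ○○○○○○
○○○○○○
○○●●○○
○○<●●○
○○●●●○
○○●●○○
○○○○○○
○○○○○○
○○○○○○
step 15: ○○○○○○
○○○○○○
○○●●○○
○○○●●○
○○v●●○
○○●●○○
○○○○○○
○○○○○○
○○○○○○
step 16: ○○○○○○
○○○○○○
○○●●○○
○○○●●○
○○○>●○
○○●●○○
○○○○○○
○○○○○○
○○○○○○
step 17: ○○○○○○
○○○○○○
○○●●○○
○○○^●○
○○○○●○
○○●●○○
○○○○○○
○○○○○○
○○○○○○
step 18: ○○○○○○
○○○○○○
○○●●○○
○○<○●○
○○○○●○
○○●●○○
○○○○○○
○○○○○○
○○○○○○
step 19: ○○○○○○
○○○○○○
○○^●○○
○○●○●○
○○○○●○
○○●●○○
○○○○○○
○○○○○○
○○○○○○
step 20: ○○○○○○
○○○○○○
○<○●○○
○○●○●○
○○○○●○
○○●●○○
○○○○○○
○○○○○○
○○○○○○
step 21: ○○○○○○
○^○○○○
○●○●○○
○○●○●○
○○○○●○
○○●●○○
○○○○○○
○○○○○○
○○○○○○
step 22: ○○○○○○
○●>○○○
○●○●○○
○○●○●○
○○○○●○
○○●●○○
○○○○○○
○○○○○○
○○○○○○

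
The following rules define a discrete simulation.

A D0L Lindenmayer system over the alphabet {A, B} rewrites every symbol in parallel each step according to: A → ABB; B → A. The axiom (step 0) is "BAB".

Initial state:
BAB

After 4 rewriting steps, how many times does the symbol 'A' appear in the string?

0) BAB
1) AABBA
2) ABBABBAAABB
3) ABBAAABBAAABBABBABBAA
4) ABBAAABBABBABBAAABBABBABBAAABBAAABBAAABBABB

21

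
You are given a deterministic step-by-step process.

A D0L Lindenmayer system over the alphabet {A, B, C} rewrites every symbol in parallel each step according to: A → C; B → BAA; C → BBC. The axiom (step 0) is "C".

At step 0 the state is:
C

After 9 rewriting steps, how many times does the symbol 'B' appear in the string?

0) C
1) BBC
2) BAABAABBC
3) BAACCBAACCBAABAABBC
4) BAACCBBCBBCBAACCBBCBBCBAACCBAACCBAABAABBC
5) BAACCBBCBBCBAABAABBCBAABAABBCBAACCBBCBBCBAABAABBCBAABAABBCBAACCBBCBBCBAACCBBCBBCBAACCBAACCBAABAABBC
6) BAACCBBCBBCBAABAABBCBAABAABBCBAACCBAACCBAABAABBCBAACCBAACC…AABAABBCBAABAABBCBAACCBBCBBCBAACCBBCBBCBAACCBAACCBAABAABBC  (len 233)
7) BAACCBBCBBCBAABAABBCBAABAABBCBAACCBAACCBAABAABBCBAACCBAACC…AABAABBCBAABAABBCBAACCBBCBBCBAACCBBCBBCBAACCBAACCBAABAABBC  (len 531)
8) BAACCBBCBBCBAABAABBCBAABAABBCBAACCBAACCBAABAABBCBAACCBAACC…AABAABBCBAABAABBCBAACCBBCBBCBAACCBBCBBCBAACCBAACCBAABAABBC  (len 1225)
9) BAACCBBCBBCBAABAABBCBAABAABBCBAACCBAACCBAABAABBCBAACCBAACC…AABAABBCBAABAABBCBAACCBBCBBCBAACCBBCBBCBAACCBAACCBAABAABBC  (len 2851)

1138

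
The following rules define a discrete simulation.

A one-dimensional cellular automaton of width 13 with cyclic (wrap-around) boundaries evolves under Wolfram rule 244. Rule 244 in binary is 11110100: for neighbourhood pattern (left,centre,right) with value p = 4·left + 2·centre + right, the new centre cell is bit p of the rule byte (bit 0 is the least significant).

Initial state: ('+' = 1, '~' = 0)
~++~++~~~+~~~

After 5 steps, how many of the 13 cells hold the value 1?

6

gen 0: ~++~++~~~+~~~
gen 1: ~~++~++~~++~~
gen 2: ~~~++~++~~++~
gen 3: ~~~~++~++~~++
gen 4: +~~~~++~++~~+
gen 5: ++~~~~++~++~~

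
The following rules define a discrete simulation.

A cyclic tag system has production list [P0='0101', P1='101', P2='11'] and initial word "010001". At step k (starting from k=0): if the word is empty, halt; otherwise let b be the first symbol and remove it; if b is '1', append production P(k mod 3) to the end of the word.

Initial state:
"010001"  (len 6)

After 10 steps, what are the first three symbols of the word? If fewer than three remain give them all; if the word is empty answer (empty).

[0] "010001"  (len 6)
[1] "10001"  (len 5)
[2] "0001101"  (len 7)
[3] "001101"  (len 6)
[4] "01101"  (len 5)
[5] "1101"  (len 4)
[6] "10111"  (len 5)
[7] "01110101"  (len 8)
[8] "1110101"  (len 7)
[9] "11010111"  (len 8)
[10] "10101110101"  (len 11)

101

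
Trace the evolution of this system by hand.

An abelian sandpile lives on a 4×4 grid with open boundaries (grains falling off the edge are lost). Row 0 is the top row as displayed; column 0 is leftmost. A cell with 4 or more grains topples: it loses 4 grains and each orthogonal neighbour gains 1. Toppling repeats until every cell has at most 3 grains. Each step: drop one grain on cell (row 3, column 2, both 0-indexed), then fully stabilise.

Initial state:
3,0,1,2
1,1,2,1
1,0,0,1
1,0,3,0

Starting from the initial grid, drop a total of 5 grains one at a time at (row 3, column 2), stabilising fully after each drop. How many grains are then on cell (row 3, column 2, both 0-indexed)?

0

0) 3,0,1,2
1,1,2,1
1,0,0,1
1,0,3,0
1) 3,0,1,2
1,1,2,1
1,0,1,1
1,1,0,1
2) 3,0,1,2
1,1,2,1
1,0,1,1
1,1,1,1
3) 3,0,1,2
1,1,2,1
1,0,1,1
1,1,2,1
4) 3,0,1,2
1,1,2,1
1,0,1,1
1,1,3,1
5) 3,0,1,2
1,1,2,1
1,0,2,1
1,2,0,2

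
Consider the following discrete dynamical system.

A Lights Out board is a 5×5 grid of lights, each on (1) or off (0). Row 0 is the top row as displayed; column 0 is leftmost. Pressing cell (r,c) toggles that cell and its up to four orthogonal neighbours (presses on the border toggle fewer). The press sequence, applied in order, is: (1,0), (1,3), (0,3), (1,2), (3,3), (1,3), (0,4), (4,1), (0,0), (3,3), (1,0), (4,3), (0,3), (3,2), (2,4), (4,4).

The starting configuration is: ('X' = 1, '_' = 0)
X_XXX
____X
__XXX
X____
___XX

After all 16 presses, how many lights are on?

14

gen 0: X_XXX
____X
__XXX
X____
___XX
gen 1: __XXX
XX__X
X_XXX
X____
___XX
gen 2: __X_X
XXXX_
X_X_X
X____
___XX
gen 3: ___X_
XXX__
X_X_X
X____
___XX
gen 4: __XX_
X__X_
X___X
X____
___XX
gen 5: __XX_
X__X_
X__XX
X_XXX
____X
gen 6: __X__
X_X_X
X___X
X_XXX
____X
gen 7: __XXX
X_X__
X___X
X_XXX
____X
gen 8: __XXX
X_X__
X___X
XXXXX
XXX_X
gen 9: XXXXX
__X__
X___X
XXXXX
XXX_X
gen 10: XXXXX
__X__
X__XX
XX___
XXXXX
gen 11: _XXXX
XXX__
___XX
XX___
XXXXX
gen 12: _XXXX
XXX__
___XX
XX_X_
XX___
gen 13: _X___
XXXX_
___XX
XX_X_
XX___
gen 14: _X___
XXXX_
__XXX
X_X__
XXX__
gen 15: _X___
XXXXX
__X__
X_X_X
XXX__
gen 16: _X___
XXXXX
__X__
X_X__
XXXXX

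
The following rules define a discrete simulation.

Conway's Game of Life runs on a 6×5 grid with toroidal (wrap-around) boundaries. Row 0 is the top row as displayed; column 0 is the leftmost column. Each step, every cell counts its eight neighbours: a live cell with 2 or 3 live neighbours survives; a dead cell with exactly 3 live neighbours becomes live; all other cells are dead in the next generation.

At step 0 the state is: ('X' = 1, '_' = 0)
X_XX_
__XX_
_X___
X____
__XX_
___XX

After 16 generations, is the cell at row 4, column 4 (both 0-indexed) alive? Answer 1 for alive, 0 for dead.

t=0: X_XX_
__XX_
_X___
X____
__XX_
___XX
t=1: _X___
___XX
_XX__
_XX__
__XX_
_X___
t=2: X_X__
XX_X_
XX___
_____
___X_
_X___
t=3: X_X_X
_____
XXX_X
_____
_____
_XX__
t=4: X_XX_
__X__
XX___
XX___
_____
XXXX_
t=5: X____
X_XXX
X_X__
XX___
____X
X__X_
t=6: X_X__
X_XX_
__X__
XX__X
_X__X
X____
t=7: X_XX_
__XXX
__X__
_XXXX
_X__X
X___X
t=8: X_X__
____X
X____
_X__X
_X___
__X__
t=9: _X_X_
XX__X
X___X
_X___
XXX__
__X__
t=10: _X_XX
_XXX_
____X
__X_X
X_X__
X__X_
t=11: _X___
_X___
XX__X
XX__X
X_X__
X__X_
t=12: XXX__
_XX__
__X_X
__XX_
__XX_
X_X_X
t=13: ____X
_____
_____
_X__X
_____
X___X
t=14: X___X
_____
_____
_____
____X
X___X
t=15: X___X
_____
_____
_____
X___X
___X_
t=16: ____X
_____
_____
_____
____X
___X_

1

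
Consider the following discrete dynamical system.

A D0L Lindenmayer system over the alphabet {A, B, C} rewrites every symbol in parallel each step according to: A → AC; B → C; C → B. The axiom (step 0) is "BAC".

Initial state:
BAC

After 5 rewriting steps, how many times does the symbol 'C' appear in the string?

4

0) BAC
1) CACB
2) BACBC
3) CACBCB
4) BACBCBC
5) CACBCBCB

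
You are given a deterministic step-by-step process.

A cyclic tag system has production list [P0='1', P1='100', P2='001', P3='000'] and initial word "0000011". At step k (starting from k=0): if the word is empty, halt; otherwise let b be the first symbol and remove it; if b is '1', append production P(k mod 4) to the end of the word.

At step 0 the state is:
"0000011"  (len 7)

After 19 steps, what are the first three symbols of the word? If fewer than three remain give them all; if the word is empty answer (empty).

000

0) "0000011"  (len 7)
1) "000011"  (len 6)
2) "00011"  (len 5)
3) "0011"  (len 4)
4) "011"  (len 3)
5) "11"  (len 2)
6) "1100"  (len 4)
7) "100001"  (len 6)
8) "00001000"  (len 8)
9) "0001000"  (len 7)
10) "001000"  (len 6)
11) "01000"  (len 5)
12) "1000"  (len 4)
13) "0001"  (len 4)
14) "001"  (len 3)
15) "01"  (len 2)
16) "1"  (len 1)
17) "1"  (len 1)
18) "100"  (len 3)
19) "00001"  (len 5)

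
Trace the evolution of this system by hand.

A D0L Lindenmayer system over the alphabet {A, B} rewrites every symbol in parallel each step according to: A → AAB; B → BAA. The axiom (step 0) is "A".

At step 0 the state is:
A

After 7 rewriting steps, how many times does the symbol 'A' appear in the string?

t=0: A
t=1: AAB
t=2: AABAABBAA
t=3: AABAABBAAAABAABBAABAAAABAAB
t=4: AABAABBAAAABAABBAABAAAABAABAABAABBAAAABAABBAABAAAABAABBAAAABAABAABAABBAAAABAABBAA
t=5: AABAABBAAAABAABBAABAAAABAABAABAABBAAAABAABBAABAAAABAABBAAA…BBAAAABAABBAAAABAABBAABAAAABAABAABAABBAAAABAABBAABAAAABAAB  (len 243)
t=6: AABAABBAAAABAABBAABAAAABAABAABAABBAAAABAABBAABAAAABAABBAAA…BAABAABAABBAAAABAABBAABAAAABAABBAAAABAABAABAABBAAAABAABBAA  (len 729)
t=7: AABAABBAAAABAABBAABAAAABAABAABAABBAAAABAABBAABAAAABAABBAAA…BBAAAABAABBAAAABAABBAABAAAABAABAABAABBAAAABAABBAABAAAABAAB  (len 2187)

1458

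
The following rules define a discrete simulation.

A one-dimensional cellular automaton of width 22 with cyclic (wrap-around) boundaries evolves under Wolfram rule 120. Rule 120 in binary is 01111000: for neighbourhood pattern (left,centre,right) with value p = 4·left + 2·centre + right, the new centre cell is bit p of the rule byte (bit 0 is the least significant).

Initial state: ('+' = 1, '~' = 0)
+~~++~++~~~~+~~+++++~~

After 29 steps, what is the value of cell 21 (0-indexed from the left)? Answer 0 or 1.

0

k=0  +~~++~++~~~~+~~+++++~~
k=1  ~+~++++++~~~~+~+~~~++~
k=2  ~~++~~~~++~~~~+~+~~+++
k=3  +~+++~~~+++~~~~+~+~+~+
k=4  +++~++~~+~++~~~~+~+~++
k=5  ~~+++++~~++++~~~~+~++~
k=6  ~~+~~~++~+~~++~~~~++++
k=7  +~~+~~+++~+~+++~~~+~~+
k=8  ++~~+~+~++~++~++~~~+~+
k=9  ~++~~+~++++++++++~~~++
k=10  ++++~~++~~~~~~~~++~~++
k=11  ~~~++~+++~~~~~~~+++~+~
k=12  ~~~++++~++~~~~~~+~++~+
k=13  +~~+~~+++++~~~~~~++++~
k=14  ~+~~+~+~~~++~~~~~+~~++
k=15  +~+~~+~+~~+++~~~~~+~++
k=16  ++~+~~+~+~+~++~~~~~++~
k=17  +++~+~~+~+~++++~~~~+++
k=18  ~~++~+~~+~++~~++~~~+~~
k=19  ~~+++~+~~++++~+++~~~+~
k=20  ~~+~++~+~+~~+++~++~~~+
k=21  +~~++++~+~+~+~+++++~~~
k=22  ~+~+~~++~+~+~++~~~++~~
k=23  ~~+~+~+++~+~++++~~+++~
k=24  ~~~+~++~++~++~~++~+~++
k=25  +~~~++++++++++~+++~+++
k=26  ++~~+~~~~~~~~+++~+++~~
k=27  +++~~+~~~~~~~+~+++~++~
k=28  +~++~~+~~~~~~~++~+++++
k=29  +++++~~+~~~~~~++++~~~~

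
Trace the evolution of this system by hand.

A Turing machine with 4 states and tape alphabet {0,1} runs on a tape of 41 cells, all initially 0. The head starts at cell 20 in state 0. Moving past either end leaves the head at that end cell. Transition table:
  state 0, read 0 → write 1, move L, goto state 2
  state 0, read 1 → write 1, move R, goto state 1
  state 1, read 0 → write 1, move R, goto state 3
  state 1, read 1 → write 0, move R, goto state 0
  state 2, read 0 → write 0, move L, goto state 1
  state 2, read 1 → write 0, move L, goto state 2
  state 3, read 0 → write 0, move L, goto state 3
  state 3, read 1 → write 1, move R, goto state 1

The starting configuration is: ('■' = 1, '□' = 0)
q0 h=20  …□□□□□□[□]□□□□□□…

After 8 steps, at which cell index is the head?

t=0: q0 h=20  …□□□□□□[□]□□□□□□…
t=1: q2 h=19  …□□□□□□[□]■□□□□□…
t=2: q1 h=18  …□□□□□□[□]□■□□□□…
t=3: q3 h=19  …□□□□□■[□]■□□□□□…
t=4: q3 h=18  …□□□□□□[■]□■□□□□…
t=5: q1 h=19  …□□□□□■[□]■□□□□□…
t=6: q3 h=20  …□□□□■■[■]□□□□□□…
t=7: q1 h=21  …□□□■■■[□]□□□□□□…
t=8: q3 h=22  …□□■■■■[□]□□□□□□…

22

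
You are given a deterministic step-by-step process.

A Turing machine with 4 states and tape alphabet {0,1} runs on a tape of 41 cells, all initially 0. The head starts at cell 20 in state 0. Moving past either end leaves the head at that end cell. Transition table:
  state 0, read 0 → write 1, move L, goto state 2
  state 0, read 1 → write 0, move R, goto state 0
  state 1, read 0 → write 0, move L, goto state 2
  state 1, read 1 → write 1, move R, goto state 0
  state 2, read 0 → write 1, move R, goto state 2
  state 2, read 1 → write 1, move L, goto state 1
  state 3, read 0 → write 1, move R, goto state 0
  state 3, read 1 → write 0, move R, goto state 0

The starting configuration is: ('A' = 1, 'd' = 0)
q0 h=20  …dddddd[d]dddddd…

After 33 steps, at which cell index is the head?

gen 0: q0 h=20  …dddddd[d]dddddd…
gen 1: q2 h=19  …dddddd[d]Addddd…
gen 2: q2 h=20  …dddddA[A]dddddd…
gen 3: q1 h=19  …dddddd[A]Addddd…
gen 4: q0 h=20  …dddddA[A]dddddd…
gen 5: q0 h=21  …ddddAd[d]dddddd…
gen 6: q2 h=20  …dddddA[d]Addddd…
gen 7: q2 h=21  …ddddAA[A]dddddd…
gen 8: q1 h=20  …dddddA[A]Addddd…
gen 9: q0 h=21  …ddddAA[A]dddddd…
gen 10: q0 h=22  …dddAAd[d]dddddd…
gen 11: q2 h=21  …ddddAA[d]Addddd…
gen 12: q2 h=22  …dddAAA[A]dddddd…
gen 13: q1 h=21  …ddddAA[A]Addddd…
gen 14: q0 h=22  …dddAAA[A]dddddd…
gen 15: q0 h=23  …ddAAAd[d]dddddd…
gen 16: q2 h=22  …dddAAA[d]Addddd…
gen 17: q2 h=23  …ddAAAA[A]dddddd…
gen 18: q1 h=22  …dddAAA[A]Addddd…
gen 19: q0 h=23  …ddAAAA[A]dddddd…
gen 20: q0 h=24  …dAAAAd[d]dddddd…
gen 21: q2 h=23  …ddAAAA[d]Addddd…
gen 22: q2 h=24  …dAAAAA[A]dddddd…
gen 23: q1 h=23  …ddAAAA[A]Addddd…
gen 24: q0 h=24  …dAAAAA[A]dddddd…
gen 25: q0 h=25  …AAAAAd[d]dddddd…
gen 26: q2 h=24  …dAAAAA[d]Addddd…
gen 27: q2 h=25  …AAAAAA[A]dddddd…
gen 28: q1 h=24  …dAAAAA[A]Addddd…
gen 29: q0 h=25  …AAAAAA[A]dddddd…
gen 30: q0 h=26  …AAAAAd[d]dddddd…
gen 31: q2 h=25  …AAAAAA[d]Addddd…
gen 32: q2 h=26  …AAAAAA[A]dddddd…
gen 33: q1 h=25  …AAAAAA[A]Addddd…

25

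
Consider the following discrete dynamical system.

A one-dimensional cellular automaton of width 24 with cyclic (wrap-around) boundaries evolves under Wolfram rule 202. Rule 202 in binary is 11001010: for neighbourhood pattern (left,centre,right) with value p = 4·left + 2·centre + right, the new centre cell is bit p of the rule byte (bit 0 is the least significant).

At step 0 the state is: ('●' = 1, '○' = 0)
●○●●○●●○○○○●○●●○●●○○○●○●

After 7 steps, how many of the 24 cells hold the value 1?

19

gen 0: ●○●●○●●○○○○●○●●○●●○○○●○●
gen 1: ●○●●○●●○○○●○○●●○●●○○●○○●
gen 2: ●○●●○●●○○●○○●●●○●●○●○○●●
gen 3: ●○●●○●●○●○○●●●●○●●○○○●●●
gen 4: ●○●●○●●○○○●●●●●○●●○○●●●●
gen 5: ●○●●○●●○○●●●●●●○●●○●●●●●
gen 6: ●○●●○●●○●●●●●●●○●●○●●●●●
gen 7: ●○●●○●●○●●●●●●●○●●○●●●●●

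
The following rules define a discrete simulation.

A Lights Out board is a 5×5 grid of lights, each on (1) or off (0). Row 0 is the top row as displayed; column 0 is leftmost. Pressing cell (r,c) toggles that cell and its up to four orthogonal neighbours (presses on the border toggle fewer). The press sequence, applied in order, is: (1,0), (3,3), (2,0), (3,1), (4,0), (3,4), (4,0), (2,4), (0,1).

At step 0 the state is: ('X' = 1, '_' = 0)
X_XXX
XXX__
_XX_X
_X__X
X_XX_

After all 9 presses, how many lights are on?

0) X_XXX
XXX__
_XX_X
_X__X
X_XX_
1) __XXX
__X__
XXX_X
_X__X
X_XX_
2) __XXX
__X__
XXXXX
_XXX_
X_X__
3) __XXX
X_X__
__XXX
XXXX_
X_X__
4) __XXX
X_X__
_XXXX
___X_
XXX__
5) __XXX
X_X__
_XXXX
X__X_
__X__
6) __XXX
X_X__
_XXX_
X___X
__X_X
7) __XXX
X_X__
_XXX_
____X
XXX_X
8) __XXX
X_X_X
_XX_X
_____
XXX_X
9) XX_XX
XXX_X
_XX_X
_____
XXX_X

15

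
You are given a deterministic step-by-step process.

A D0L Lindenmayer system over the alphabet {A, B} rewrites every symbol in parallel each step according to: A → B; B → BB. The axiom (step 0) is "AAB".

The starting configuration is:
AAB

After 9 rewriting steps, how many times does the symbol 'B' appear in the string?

t=0: AAB
t=1: BBBB
t=2: BBBBBBBB
t=3: BBBBBBBBBBBBBBBB
t=4: BBBBBBBBBBBBBBBBBBBBBBBBBBBBBBBB
t=5: BBBBBBBBBBBBBBBBBBBBBBBBBBBBBBBBBBBBBBBBBBBBBBBBBBBBBBBBBBBBBBBB
t=6: BBBBBBBBBBBBBBBBBBBBBBBBBBBBBBBBBBBBBBBBBBBBBBBBBBBBBBBBBB…BBBBBBBBBBBBBBBBBBBBBBBBBBBBBBBBBBBBBBBBBBBBBBBBBBBBBBBBBB  (len 128)
t=7: BBBBBBBBBBBBBBBBBBBBBBBBBBBBBBBBBBBBBBBBBBBBBBBBBBBBBBBBBB…BBBBBBBBBBBBBBBBBBBBBBBBBBBBBBBBBBBBBBBBBBBBBBBBBBBBBBBBBB  (len 256)
t=8: BBBBBBBBBBBBBBBBBBBBBBBBBBBBBBBBBBBBBBBBBBBBBBBBBBBBBBBBBB…BBBBBBBBBBBBBBBBBBBBBBBBBBBBBBBBBBBBBBBBBBBBBBBBBBBBBBBBBB  (len 512)
t=9: BBBBBBBBBBBBBBBBBBBBBBBBBBBBBBBBBBBBBBBBBBBBBBBBBBBBBBBBBB…BBBBBBBBBBBBBBBBBBBBBBBBBBBBBBBBBBBBBBBBBBBBBBBBBBBBBBBBBB  (len 1024)

1024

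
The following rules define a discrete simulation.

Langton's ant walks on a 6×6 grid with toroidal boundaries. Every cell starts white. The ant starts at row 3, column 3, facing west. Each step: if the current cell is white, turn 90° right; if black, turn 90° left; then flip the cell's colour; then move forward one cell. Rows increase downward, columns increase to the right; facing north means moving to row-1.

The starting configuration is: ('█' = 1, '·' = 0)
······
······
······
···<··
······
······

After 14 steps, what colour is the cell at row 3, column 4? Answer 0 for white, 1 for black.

1

step 0: ······
······
······
···<··
······
······
step 1: ······
······
···^··
···█··
······
······
step 2: ······
······
···█>·
···█··
······
······
step 3: ······
······
···██·
···█v·
······
······
step 4: ······
······
···██·
···<█·
······
······
step 5: ······
······
···██·
····█·
···v··
······
step 6: ······
······
···██·
····█·
··<█··
······
step 7: ······
······
···██·
··^·█·
··██··
······
step 8: ······
······
···██·
··█>█·
··██··
······
step 9: ······
······
···██·
··███·
··█v··
······
step 10: ······
······
···██·
··███·
··█·>·
······
step 11: ······
······
···██·
··███·
··█·█·
····v·
step 12: ······
······
···██·
··███·
··█·█·
···<█·
step 13: ······
······
···██·
··███·
··█^█·
···██·
step 14: ······
······
···██·
··███·
··██>·
···██·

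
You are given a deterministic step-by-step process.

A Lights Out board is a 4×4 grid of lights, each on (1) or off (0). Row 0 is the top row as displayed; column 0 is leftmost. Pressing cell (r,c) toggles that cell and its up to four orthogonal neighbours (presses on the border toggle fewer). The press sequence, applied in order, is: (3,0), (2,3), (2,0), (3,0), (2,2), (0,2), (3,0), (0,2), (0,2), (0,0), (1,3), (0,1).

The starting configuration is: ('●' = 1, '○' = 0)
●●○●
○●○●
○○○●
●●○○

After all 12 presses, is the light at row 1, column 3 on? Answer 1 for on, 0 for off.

1

t=0: ●●○●
○●○●
○○○●
●●○○
t=1: ●●○●
○●○●
●○○●
○○○○
t=2: ●●○●
○●○○
●○●○
○○○●
t=3: ●●○●
●●○○
○●●○
●○○●
t=4: ●●○●
●●○○
●●●○
○●○●
t=5: ●●○●
●●●○
●○○●
○●●●
t=6: ●○●○
●●○○
●○○●
○●●●
t=7: ●○●○
●●○○
○○○●
●○●●
t=8: ●●○●
●●●○
○○○●
●○●●
t=9: ●○●○
●●○○
○○○●
●○●●
t=10: ○●●○
○●○○
○○○●
●○●●
t=11: ○●●●
○●●●
○○○○
●○●●
t=12: ●○○●
○○●●
○○○○
●○●●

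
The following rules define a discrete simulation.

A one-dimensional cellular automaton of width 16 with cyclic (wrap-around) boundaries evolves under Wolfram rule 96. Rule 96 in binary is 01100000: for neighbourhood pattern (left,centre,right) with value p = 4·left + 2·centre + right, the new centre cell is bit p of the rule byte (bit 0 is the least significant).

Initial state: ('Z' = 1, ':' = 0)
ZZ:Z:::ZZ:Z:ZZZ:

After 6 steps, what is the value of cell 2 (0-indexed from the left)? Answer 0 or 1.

k=0  ZZ:Z:::ZZ:Z:ZZZ:
k=1  :ZZ:::::ZZ:Z::ZZ
k=2  Z:Z::::::ZZ::::Z
k=3  ZZ::::::::Z:::::
k=4  :Z::::::::::::::
k=5  ::::::::::::::::
k=6  ::::::::::::::::

0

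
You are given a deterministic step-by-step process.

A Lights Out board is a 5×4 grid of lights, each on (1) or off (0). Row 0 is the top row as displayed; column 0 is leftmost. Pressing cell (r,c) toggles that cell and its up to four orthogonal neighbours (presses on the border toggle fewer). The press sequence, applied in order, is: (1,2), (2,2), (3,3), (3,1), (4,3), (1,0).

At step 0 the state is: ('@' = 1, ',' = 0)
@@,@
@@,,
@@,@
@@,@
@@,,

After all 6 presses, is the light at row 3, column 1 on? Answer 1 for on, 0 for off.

0

step 0: @@,@
@@,,
@@,@
@@,@
@@,,
step 1: @@@@
@,@@
@@@@
@@,@
@@,,
step 2: @@@@
@,,@
@,,,
@@@@
@@,,
step 3: @@@@
@,,@
@,,@
@@,,
@@,@
step 4: @@@@
@,,@
@@,@
,,@,
@,,@
step 5: @@@@
@,,@
@@,@
,,@@
@,@,
step 6: ,@@@
,@,@
,@,@
,,@@
@,@,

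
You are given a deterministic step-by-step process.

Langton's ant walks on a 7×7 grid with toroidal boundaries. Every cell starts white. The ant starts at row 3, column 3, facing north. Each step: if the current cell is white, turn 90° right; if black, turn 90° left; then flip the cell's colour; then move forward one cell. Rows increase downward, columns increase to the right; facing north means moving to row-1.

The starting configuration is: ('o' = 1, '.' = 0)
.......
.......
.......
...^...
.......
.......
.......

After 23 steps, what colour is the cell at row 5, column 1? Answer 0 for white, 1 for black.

0) .......
.......
.......
...^...
.......
.......
.......
1) .......
.......
.......
...o>..
.......
.......
.......
2) .......
.......
.......
...oo..
....v..
.......
.......
3) .......
.......
.......
...oo..
...<o..
.......
.......
4) .......
.......
.......
...^o..
...oo..
.......
.......
5) .......
.......
.......
..<.o..
...oo..
.......
.......
6) .......
.......
..^....
..o.o..
...oo..
.......
.......
7) .......
.......
..o>...
..o.o..
...oo..
.......
.......
8) .......
.......
..oo...
..ovo..
...oo..
.......
.......
9) .......
.......
..oo...
..<oo..
...oo..
.......
.......
10) .......
.......
..oo...
...oo..
..voo..
.......
.......
11) .......
.......
..oo...
...oo..
.<ooo..
.......
.......
12) .......
.......
..oo...
.^.oo..
.oooo..
.......
.......
13) .......
.......
..oo...
.o>oo..
.oooo..
.......
.......
14) .......
.......
..oo...
.oooo..
.ovoo..
.......
.......
15) .......
.......
..oo...
.oooo..
.o.>o..
.......
.......
16) .......
.......
..oo...
.oo^o..
.o..o..
.......
.......
17) .......
.......
..oo...
.o<.o..
.o..o..
.......
.......
18) .......
.......
..oo...
.o..o..
.ov.o..
.......
.......
19) .......
.......
..oo...
.o..o..
.<o.o..
.......
.......
20) .......
.......
..oo...
.o..o..
..o.o..
.v.....
.......
21) .......
.......
..oo...
.o..o..
..o.o..
<o.....
.......
22) .......
.......
..oo...
.o..o..
^.o.o..
oo.....
.......
23) .......
.......
..oo...
.o..o..
o>o.o..
oo.....
.......

1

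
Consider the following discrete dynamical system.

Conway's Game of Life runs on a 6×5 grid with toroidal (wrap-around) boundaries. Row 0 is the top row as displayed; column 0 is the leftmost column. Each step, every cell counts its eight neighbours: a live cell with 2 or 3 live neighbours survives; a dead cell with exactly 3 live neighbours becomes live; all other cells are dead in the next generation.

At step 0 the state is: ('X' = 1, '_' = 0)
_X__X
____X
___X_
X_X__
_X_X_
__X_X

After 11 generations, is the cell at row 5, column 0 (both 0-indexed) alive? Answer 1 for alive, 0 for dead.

1

gen 0: _X__X
____X
___X_
X_X__
_X_X_
__X_X
gen 1: ____X
X__XX
___XX
_XXXX
XX_XX
_XX_X
gen 2: _XX__
X____
_X___
_X___
_____
_XX__
gen 3: X_X__
X_X__
XX___
_____
_XX__
_XX__
gen 4: X_XX_
X_X_X
XX___
X_X__
_XX__
X__X_
gen 5: X_X__
__X__
__XX_
X_X__
X_XXX
X__X_
gen 6: __XXX
__X__
__XX_
X____
X_X__
X____
gen 7: _XXXX
_X__X
_XXX_
__XXX
X___X
X_X__
gen 8: ____X
____X
_X___
_____
X_X__
__X__
gen 9: ___X_
X____
_____
_X___
_X___
_X_X_
gen 10: __X_X
_____
_____
_____
XX___
_____
gen 11: _____
_____
_____
_____
_____
XX___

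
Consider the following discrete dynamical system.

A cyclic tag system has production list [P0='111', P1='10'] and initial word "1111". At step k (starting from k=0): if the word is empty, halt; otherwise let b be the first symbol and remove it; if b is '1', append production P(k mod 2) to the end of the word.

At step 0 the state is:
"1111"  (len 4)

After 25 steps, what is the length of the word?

32

[0] "1111"  (len 4)
[1] "111111"  (len 6)
[2] "1111110"  (len 7)
[3] "111110111"  (len 9)
[4] "1111011110"  (len 10)
[5] "111011110111"  (len 12)
[6] "1101111011110"  (len 13)
[7] "101111011110111"  (len 15)
[8] "0111101111011110"  (len 16)
[9] "111101111011110"  (len 15)
[10] "1110111101111010"  (len 16)
[11] "110111101111010111"  (len 18)
[12] "1011110111101011110"  (len 19)
[13] "011110111101011110111"  (len 21)
[14] "11110111101011110111"  (len 20)
[15] "1110111101011110111111"  (len 22)
[16] "11011110101111011111110"  (len 23)
[17] "1011110101111011111110111"  (len 25)
[18] "01111010111101111111011110"  (len 26)
[19] "1111010111101111111011110"  (len 25)
[20] "11101011110111111101111010"  (len 26)
[21] "1101011110111111101111010111"  (len 28)
[22] "10101111011111110111101011110"  (len 29)
[23] "0101111011111110111101011110111"  (len 31)
[24] "101111011111110111101011110111"  (len 30)
[25] "01111011111110111101011110111111"  (len 32)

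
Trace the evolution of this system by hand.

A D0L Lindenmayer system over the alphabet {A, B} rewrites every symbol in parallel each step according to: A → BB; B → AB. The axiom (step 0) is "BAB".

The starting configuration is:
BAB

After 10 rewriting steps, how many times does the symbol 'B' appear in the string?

2048

t=0: BAB
t=1: ABBBAB
t=2: BBABABABBBAB
t=3: ABABBBABBBABBBABABABBBAB
t=4: BBABBBABABABBBABABABBBABABABBBABBBABBBABABABBBAB
t=5: ABABBBABABABBBABBBABBBABABABBBABBBABBBABABABBBABBBABBBABABABBBABABABBBABABABBBABBBABBBABABABBBAB
t=6: BBABBBABABABBBABBBABBBABABABBBABABABBBABABABBBABBBABBBABAB…ABABABBBABBBABBBABABABBBABABABBBABABABBBABBBABBBABABABBBAB  (len 192)
t=7: ABABBBABABABBBABBBABBBABABABBBABABABBBABABABBBABBBABBBABAB…ABABABBBABBBABBBABABABBBABABABBBABABABBBABBBABBBABABABBBAB  (len 384)
t=8: BBABBBABABABBBABBBABBBABABABBBABABABBBABABABBBABBBABBBABAB…ABABABBBABBBABBBABABABBBABABABBBABABABBBABBBABBBABABABBBAB  (len 768)
t=9: ABABBBABABABBBABBBABBBABABABBBABABABBBABABABBBABBBABBBABAB…ABABABBBABBBABBBABABABBBABABABBBABABABBBABBBABBBABABABBBAB  (len 1536)
t=10: BBABBBABABABBBABBBABBBABABABBBABABABBBABABABBBABBBABBBABAB…ABABABBBABBBABBBABABABBBABABABBBABABABBBABBBABBBABABABBBAB  (len 3072)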